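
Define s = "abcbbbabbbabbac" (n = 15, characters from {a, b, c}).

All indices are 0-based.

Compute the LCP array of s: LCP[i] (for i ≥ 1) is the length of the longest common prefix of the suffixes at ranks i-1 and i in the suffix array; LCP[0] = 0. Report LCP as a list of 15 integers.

[0, 3, 2, 1, 0, 4, 2, 1, 5, 3, 2, 6, 1, 0, 1]

rank | idx | suffix
   0 |  10 | abbac
   1 |   6 | abbbabbac
   2 |   0 | abcbbbabbbabbac
   3 |  13 | ac
   4 |   9 | babbac
   5 |   5 | babbbabbac
   6 |  12 | bac
   7 |   8 | bbabbac
   8 |   4 | bbabbbabbac
   9 |  11 | bbac
  10 |   7 | bbbabbac
  11 |   3 | bbbabbbabbac
  12 |   1 | bcbbbabbbabbac
  13 |  14 | c
  14 |   2 | cbbbabbbabbac

SA = [10, 6, 0, 13, 9, 5, 12, 8, 4, 11, 7, 3, 1, 14, 2]
rank  pair      lcp
   1  s[10:],s[6:]  3  'abb'
   2  s[6:],s[0:]  2  'ab'
   3  s[0:],s[13:]  1  'a'
   4  s[13:],s[9:]  0  ''
   5  s[9:],s[5:]  4  'babb'
   6  s[5:],s[12:]  2  'ba'
   7  s[12:],s[8:]  1  'b'
   8  s[8:],s[4:]  5  'bbabb'
   9  s[4:],s[11:]  3  'bba'
  10  s[11:],s[7:]  2  'bb'
  11  s[7:],s[3:]  6  'bbbabb'
  12  s[3:],s[1:]  1  'b'
  13  s[1:],s[14:]  0  ''
  14  s[14:],s[2:]  1  'c'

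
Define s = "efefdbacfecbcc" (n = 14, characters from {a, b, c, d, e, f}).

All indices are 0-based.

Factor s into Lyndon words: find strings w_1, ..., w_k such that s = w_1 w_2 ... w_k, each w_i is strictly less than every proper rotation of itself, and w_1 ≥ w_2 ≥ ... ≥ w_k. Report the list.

emit factor 1: 'ef' (i=0, period=2)
emit factor 2: 'ef' (i=2, period=2)
emit factor 3: 'd' (i=4, period=1)
emit factor 4: 'b' (i=5, period=1)
emit factor 5: 'acfecbcc' (i=6, period=8)

["ef", "ef", "d", "b", "acfecbcc"]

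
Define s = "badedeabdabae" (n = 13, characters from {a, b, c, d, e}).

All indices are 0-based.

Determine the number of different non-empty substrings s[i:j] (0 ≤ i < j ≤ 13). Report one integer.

79

rank→(start, suffix):
  0 → (9, 'abae')
  1 → (6, 'abdabae')
  2 → (1, 'adedeabdabae')
  3 → (11, 'ae')
  4 → (0, 'badedeabdabae')
  5 → (10, 'bae')
  6 → (7, 'bdabae')
  7 → (8, 'dabae')
  8 → (4, 'deabdabae')
  9 → (2, 'dedeabdabae')
  10 → (12, 'e')
  11 → (5, 'eabdabae')
  12 → (3, 'edeabdabae')

SA = [9, 6, 1, 11, 0, 10, 7, 8, 4, 2, 12, 5, 3]
[i] adj suffixes → lcp
  [1] 9/6 → 2 ('ab')
  [2] 6/1 → 1 ('a')
  [3] 1/11 → 1 ('a')
  [4] 11/0 → 0 ('')
  [5] 0/10 → 2 ('ba')
  [6] 10/7 → 1 ('b')
  [7] 7/8 → 0 ('')
  [8] 8/4 → 1 ('d')
  [9] 4/2 → 2 ('de')
  [10] 2/12 → 0 ('')
  [11] 12/5 → 1 ('e')
  [12] 5/3 → 1 ('e')

n(n+1)/2 = 13·14/2 = 91
Σ LCP = 0 + 2 + 1 + 1 + 0 + 2 + 1 + 0 + 1 + 2 + 0 + 1 + 1 = 12
distinct = 91 − 12 = 79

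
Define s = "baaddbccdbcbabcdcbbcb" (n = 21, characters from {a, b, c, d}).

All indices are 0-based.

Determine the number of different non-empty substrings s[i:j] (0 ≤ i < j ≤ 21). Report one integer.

204

sorted suffixes:
  #0 SA[0]=1  'aaddbccdbcbabcdcbbcb'
  #1 SA[1]=12  'abcdcbbcb'
  #2 SA[2]=2  'addbccdbcbabcdcbbcb'
  #3 SA[3]=20  'b'
  #4 SA[4]=0  'baaddbccdbcbabcdcbbcb'
  #5 SA[5]=11  'babcdcbbcb'
  #6 SA[6]=17  'bbcb'
  #7 SA[7]=18  'bcb'
  #8 SA[8]=9  'bcbabcdcbbcb'
  #9 SA[9]=5  'bccdbcbabcdcbbcb'
  #10 SA[10]=13  'bcdcbbcb'
  #11 SA[11]=19  'cb'
  #12 SA[12]=10  'cbabcdcbbcb'
  #13 SA[13]=16  'cbbcb'
  #14 SA[14]=6  'ccdbcbabcdcbbcb'
  #15 SA[15]=7  'cdbcbabcdcbbcb'
  #16 SA[16]=14  'cdcbbcb'
  #17 SA[17]=8  'dbcbabcdcbbcb'
  #18 SA[18]=4  'dbccdbcbabcdcbbcb'
  #19 SA[19]=15  'dcbbcb'
  #20 SA[20]=3  'ddbccdbcbabcdcbbcb'

SA = [1, 12, 2, 20, 0, 11, 17, 18, 9, 5, 13, 19, 10, 16, 6, 7, 14, 8, 4, 15, 3]
[i] adj suffixes → lcp
  [1] 1/12 → 1 ('a')
  [2] 12/2 → 1 ('a')
  [3] 2/20 → 0 ('')
  [4] 20/0 → 1 ('b')
  [5] 0/11 → 2 ('ba')
  [6] 11/17 → 1 ('b')
  [7] 17/18 → 1 ('b')
  [8] 18/9 → 3 ('bcb')
  [9] 9/5 → 2 ('bc')
  [10] 5/13 → 2 ('bc')
  [11] 13/19 → 0 ('')
  [12] 19/10 → 2 ('cb')
  [13] 10/16 → 2 ('cb')
  [14] 16/6 → 1 ('c')
  [15] 6/7 → 1 ('c')
  [16] 7/14 → 2 ('cd')
  [17] 14/8 → 0 ('')
  [18] 8/4 → 3 ('dbc')
  [19] 4/15 → 1 ('d')
  [20] 15/3 → 1 ('d')

n(n+1)/2 = 21·22/2 = 231
Σ LCP = 0 + 1 + 1 + 0 + 1 + 2 + 1 + 1 + 3 + 2 + 2 + 0 + 2 + 2 + 1 + 1 + 2 + 0 + 3 + 1 + 1 = 27
distinct = 231 − 27 = 204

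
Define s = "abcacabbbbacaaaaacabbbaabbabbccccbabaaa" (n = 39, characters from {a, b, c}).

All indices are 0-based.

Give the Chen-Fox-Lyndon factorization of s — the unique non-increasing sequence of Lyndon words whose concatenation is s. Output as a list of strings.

emit factor 1: 'abcac' (i=0, period=5)
emit factor 2: 'abbbbac' (i=5, period=7)
emit factor 3: 'aaaaacabbbaabbabbccccbab' (i=12, period=24)
emit factor 4: 'a' (i=36, period=1)
emit factor 5: 'a' (i=37, period=1)
emit factor 6: 'a' (i=38, period=1)

["abcac", "abbbbac", "aaaaacabbbaabbabbccccbab", "a", "a", "a"]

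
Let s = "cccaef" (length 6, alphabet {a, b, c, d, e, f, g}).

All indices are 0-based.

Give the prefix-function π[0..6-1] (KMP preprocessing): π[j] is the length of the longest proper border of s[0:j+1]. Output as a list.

[0, 1, 2, 0, 0, 0]

π[0] = 0
j=1 s[j]='c': π[1]=1 (border 'c')
j=2 s[j]='c': π[2]=2 (border 'cc')
j=3 s[j]='a': k: 2→1→0; π[3]=0 (border '')
j=4 s[j]='e': π[4]=0 (border '')
j=5 s[j]='f': π[5]=0 (border '')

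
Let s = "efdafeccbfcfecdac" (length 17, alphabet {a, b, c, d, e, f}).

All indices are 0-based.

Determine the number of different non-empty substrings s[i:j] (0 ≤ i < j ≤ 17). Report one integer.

138

rank→(start, suffix):
  0 → (15, 'ac')
  1 → (3, 'afeccbfcfecdac')
  2 → (8, 'bfcfecdac')
  3 → (16, 'c')
  4 → (7, 'cbfcfecdac')
  5 → (6, 'ccbfcfecdac')
  6 → (13, 'cdac')
  7 → (10, 'cfecdac')
  8 → (14, 'dac')
  9 → (2, 'dafeccbfcfecdac')
  10 → (5, 'eccbfcfecdac')
  11 → (12, 'ecdac')
  12 → (0, 'efdafeccbfcfecdac')
  13 → (9, 'fcfecdac')
  14 → (1, 'fdafeccbfcfecdac')
  15 → (4, 'feccbfcfecdac')
  16 → (11, 'fecdac')

SA = [15, 3, 8, 16, 7, 6, 13, 10, 14, 2, 5, 12, 0, 9, 1, 4, 11]
[i] adj suffixes → lcp
  [1] 15/3 → 1 ('a')
  [2] 3/8 → 0 ('')
  [3] 8/16 → 0 ('')
  [4] 16/7 → 1 ('c')
  [5] 7/6 → 1 ('c')
  [6] 6/13 → 1 ('c')
  [7] 13/10 → 1 ('c')
  [8] 10/14 → 0 ('')
  [9] 14/2 → 2 ('da')
  [10] 2/5 → 0 ('')
  [11] 5/12 → 2 ('ec')
  [12] 12/0 → 1 ('e')
  [13] 0/9 → 0 ('')
  [14] 9/1 → 1 ('f')
  [15] 1/4 → 1 ('f')
  [16] 4/11 → 3 ('fec')

n(n+1)/2 = 17·18/2 = 153
Σ LCP = 0 + 1 + 0 + 0 + 1 + 1 + 1 + 1 + 0 + 2 + 0 + 2 + 1 + 0 + 1 + 1 + 3 = 15
distinct = 153 − 15 = 138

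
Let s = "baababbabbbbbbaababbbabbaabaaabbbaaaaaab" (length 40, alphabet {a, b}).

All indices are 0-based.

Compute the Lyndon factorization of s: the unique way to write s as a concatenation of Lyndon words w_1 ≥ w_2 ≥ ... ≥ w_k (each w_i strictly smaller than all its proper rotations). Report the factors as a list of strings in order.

emit factor 1: 'b' (i=0, period=1)
emit factor 2: 'aababbabbbbbbaababbbabb' (i=1, period=23)
emit factor 3: 'aab' (i=24, period=3)
emit factor 4: 'aaabbb' (i=27, period=6)
emit factor 5: 'aaaaaab' (i=33, period=7)

["b", "aababbabbbbbbaababbbabb", "aab", "aaabbb", "aaaaaab"]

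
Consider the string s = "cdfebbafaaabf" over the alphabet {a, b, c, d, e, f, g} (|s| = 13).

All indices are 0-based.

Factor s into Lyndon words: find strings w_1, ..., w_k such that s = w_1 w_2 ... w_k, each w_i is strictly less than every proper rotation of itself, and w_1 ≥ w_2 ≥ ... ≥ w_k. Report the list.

emit factor 1: 'cdfe' (i=0, period=4)
emit factor 2: 'b' (i=4, period=1)
emit factor 3: 'b' (i=5, period=1)
emit factor 4: 'af' (i=6, period=2)
emit factor 5: 'aaabf' (i=8, period=5)

["cdfe", "b", "b", "af", "aaabf"]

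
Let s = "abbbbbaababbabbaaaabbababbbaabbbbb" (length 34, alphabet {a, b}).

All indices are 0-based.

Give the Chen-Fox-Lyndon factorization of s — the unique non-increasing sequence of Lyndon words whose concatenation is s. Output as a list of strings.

emit factor 1: 'abbbbb' (i=0, period=6)
emit factor 2: 'aababbabb' (i=6, period=9)
emit factor 3: 'aaaabbababbbaabbbbb' (i=15, period=19)

["abbbbb", "aababbabb", "aaaabbababbbaabbbbb"]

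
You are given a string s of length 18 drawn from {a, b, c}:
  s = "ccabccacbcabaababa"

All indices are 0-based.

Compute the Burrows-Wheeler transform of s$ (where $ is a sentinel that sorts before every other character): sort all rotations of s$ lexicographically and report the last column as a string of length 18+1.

abbbcaccaaacabcca$b

rank  rotation             last
    0  $ccabccacbcabaababa  a
    1  a$ccabccacbcabaabab  b
    2  aababa$ccabccacbcab  b
    3  aba$ccabccacbcabaab  b
    4  abaababa$ccabccacbc  c
    5  ababa$ccabccacbcaba  a
    6  abccacbcabaababa$cc  c
    7  acbcabaababa$ccabcc  c
    8  ba$ccabccacbcabaaba  a
    9  baababa$ccabccacbca  a
   10  baba$ccabccacbcabaa  a
   11  bcabaababa$ccabccac  c
   12  bccacbcabaababa$cca  a
   13  cabaababa$ccabccacb  b
   14  cabccacbcabaababa$c  c
   15  cacbcabaababa$ccabc  c
   16  cbcabaababa$ccabcca  a
   17  ccabccacbcabaababa$  $
   18  ccacbcabaababa$ccab  b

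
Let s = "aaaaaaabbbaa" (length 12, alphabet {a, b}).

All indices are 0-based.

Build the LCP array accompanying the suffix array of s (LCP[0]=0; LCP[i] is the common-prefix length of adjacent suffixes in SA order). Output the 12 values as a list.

rank→(start, suffix):
  0 → (11, 'a')
  1 → (10, 'aa')
  2 → (0, 'aaaaaaabbbaa')
  3 → (1, 'aaaaaabbbaa')
  4 → (2, 'aaaaabbbaa')
  5 → (3, 'aaaabbbaa')
  6 → (4, 'aaabbbaa')
  7 → (5, 'aabbbaa')
  8 → (6, 'abbbaa')
  9 → (9, 'baa')
  10 → (8, 'bbaa')
  11 → (7, 'bbbaa')

SA = [11, 10, 0, 1, 2, 3, 4, 5, 6, 9, 8, 7]
i: (SA[i-1],SA[i]) lcp shared
  1: (11,10) 1 'a'
  2: (10,0) 2 'aa'
  3: (0,1) 6 'aaaaaa'
  4: (1,2) 5 'aaaaa'
  5: (2,3) 4 'aaaa'
  6: (3,4) 3 'aaa'
  7: (4,5) 2 'aa'
  8: (5,6) 1 'a'
  9: (6,9) 0 ''
  10: (9,8) 1 'b'
  11: (8,7) 2 'bb'

[0, 1, 2, 6, 5, 4, 3, 2, 1, 0, 1, 2]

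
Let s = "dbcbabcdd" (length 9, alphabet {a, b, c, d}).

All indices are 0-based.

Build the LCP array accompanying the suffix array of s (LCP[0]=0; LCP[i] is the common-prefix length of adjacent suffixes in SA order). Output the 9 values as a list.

[0, 0, 1, 2, 0, 1, 0, 1, 1]

rank→(start, suffix):
  0 → (4, 'abcdd')
  1 → (3, 'babcdd')
  2 → (1, 'bcbabcdd')
  3 → (5, 'bcdd')
  4 → (2, 'cbabcdd')
  5 → (6, 'cdd')
  6 → (8, 'd')
  7 → (0, 'dbcbabcdd')
  8 → (7, 'dd')

SA = [4, 3, 1, 5, 2, 6, 8, 0, 7]
rank  pair      lcp
   1  s[4:],s[3:]  0  ''
   2  s[3:],s[1:]  1  'b'
   3  s[1:],s[5:]  2  'bc'
   4  s[5:],s[2:]  0  ''
   5  s[2:],s[6:]  1  'c'
   6  s[6:],s[8:]  0  ''
   7  s[8:],s[0:]  1  'd'
   8  s[0:],s[7:]  1  'd'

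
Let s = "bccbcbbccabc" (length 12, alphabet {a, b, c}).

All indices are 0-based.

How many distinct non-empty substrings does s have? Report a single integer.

63

sorted suffixes:
  #0 SA[0]=9  'abc'
  #1 SA[1]=5  'bbccabc'
  #2 SA[2]=10  'bc'
  #3 SA[3]=3  'bcbbccabc'
  #4 SA[4]=6  'bccabc'
  #5 SA[5]=0  'bccbcbbccabc'
  #6 SA[6]=11  'c'
  #7 SA[7]=8  'cabc'
  #8 SA[8]=4  'cbbccabc'
  #9 SA[9]=2  'cbcbbccabc'
  #10 SA[10]=7  'ccabc'
  #11 SA[11]=1  'ccbcbbccabc'

SA = [9, 5, 10, 3, 6, 0, 11, 8, 4, 2, 7, 1]
i: (SA[i-1],SA[i]) lcp shared
  1: (9,5) 0 ''
  2: (5,10) 1 'b'
  3: (10,3) 2 'bc'
  4: (3,6) 2 'bc'
  5: (6,0) 3 'bcc'
  6: (0,11) 0 ''
  7: (11,8) 1 'c'
  8: (8,4) 1 'c'
  9: (4,2) 2 'cb'
  10: (2,7) 1 'c'
  11: (7,1) 2 'cc'

n(n+1)/2 = 12·13/2 = 78
Σ LCP = 0 + 0 + 1 + 2 + 2 + 3 + 0 + 1 + 1 + 2 + 1 + 2 = 15
distinct = 78 − 15 = 63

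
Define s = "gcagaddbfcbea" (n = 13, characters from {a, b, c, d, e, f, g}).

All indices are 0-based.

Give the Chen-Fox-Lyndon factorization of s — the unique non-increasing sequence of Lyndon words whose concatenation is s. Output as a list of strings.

emit factor 1: 'g' (i=0, period=1)
emit factor 2: 'c' (i=1, period=1)
emit factor 3: 'ag' (i=2, period=2)
emit factor 4: 'addbfcbe' (i=4, period=8)
emit factor 5: 'a' (i=12, period=1)

["g", "c", "ag", "addbfcbe", "a"]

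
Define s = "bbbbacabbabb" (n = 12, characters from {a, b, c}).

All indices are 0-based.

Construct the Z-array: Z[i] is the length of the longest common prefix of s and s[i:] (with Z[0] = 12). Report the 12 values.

Z[0]=12
i=1: fresh scan; Z[1]=3 scan→box=[1,4)
i=2: min(r-i=2, Z[1]=3)=2; Z[2]=2
i=3: min(r-i=1, Z[2]=2)=1; Z[3]=1
i=4: fresh scan; Z[4]=0
i=5: fresh scan; Z[5]=0
i=6: fresh scan; Z[6]=0
i=7: fresh scan; Z[7]=2 scan→box=[7,9)
i=8: min(r-i=1, Z[1]=3)=1; Z[8]=1
i=9: fresh scan; Z[9]=0
i=10: fresh scan; Z[10]=2 scan→box=[10,12)
i=11: min(r-i=1, Z[1]=3)=1; Z[11]=1

[12, 3, 2, 1, 0, 0, 0, 2, 1, 0, 2, 1]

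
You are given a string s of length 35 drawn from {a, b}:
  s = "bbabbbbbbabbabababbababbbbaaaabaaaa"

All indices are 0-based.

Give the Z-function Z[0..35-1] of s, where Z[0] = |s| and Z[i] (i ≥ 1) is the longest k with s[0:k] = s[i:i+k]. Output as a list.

[35, 1, 0, 2, 2, 2, 2, 5, 1, 0, 4, 1, 0, 1, 0, 1, 0, 4, 1, 0, 1, 0, 2, 2, 3, 1, 0, 0, 0, 0, 1, 0, 0, 0, 0]

Z[0]=35
i=1: fresh scan; Z[1]=1 scan→box=[1,2)
i=2: fresh scan; Z[2]=0
i=3: fresh scan; Z[3]=2 scan→box=[3,5)
i=4: min(r-i=1, Z[1]=1)=1; Z[4]=2 scan→box=[4,6)
i=5: min(r-i=1, Z[1]=1)=1; Z[5]=2 scan→box=[5,7)
i=6: min(r-i=1, Z[1]=1)=1; Z[6]=2 scan→box=[6,8)
i=7: min(r-i=1, Z[1]=1)=1; Z[7]=5 scan→box=[7,12)
i=8: min(r-i=4, Z[1]=1)=1; Z[8]=1
i=9: min(r-i=3, Z[2]=0)=0; Z[9]=0
i=10: min(r-i=2, Z[3]=2)=2; Z[10]=4 scan→box=[10,14)
i=11: min(r-i=3, Z[1]=1)=1; Z[11]=1
i=12: min(r-i=2, Z[2]=0)=0; Z[12]=0
i=13: min(r-i=1, Z[3]=2)=1; Z[13]=1
i=14: fresh scan; Z[14]=0
i=15: fresh scan; Z[15]=1 scan→box=[15,16)
i=16: fresh scan; Z[16]=0
i=17: fresh scan; Z[17]=4 scan→box=[17,21)
i=18: min(r-i=3, Z[1]=1)=1; Z[18]=1
i=19: min(r-i=2, Z[2]=0)=0; Z[19]=0
i=20: min(r-i=1, Z[3]=2)=1; Z[20]=1
i=21: fresh scan; Z[21]=0
i=22: fresh scan; Z[22]=2 scan→box=[22,24)
i=23: min(r-i=1, Z[1]=1)=1; Z[23]=2 scan→box=[23,25)
i=24: min(r-i=1, Z[1]=1)=1; Z[24]=3 scan→box=[24,27)
i=25: min(r-i=2, Z[1]=1)=1; Z[25]=1
i=26: min(r-i=1, Z[2]=0)=0; Z[26]=0
i=27: fresh scan; Z[27]=0
i=28: fresh scan; Z[28]=0
i=29: fresh scan; Z[29]=0
i=30: fresh scan; Z[30]=1 scan→box=[30,31)
i=31: fresh scan; Z[31]=0
i=32: fresh scan; Z[32]=0
i=33: fresh scan; Z[33]=0
i=34: fresh scan; Z[34]=0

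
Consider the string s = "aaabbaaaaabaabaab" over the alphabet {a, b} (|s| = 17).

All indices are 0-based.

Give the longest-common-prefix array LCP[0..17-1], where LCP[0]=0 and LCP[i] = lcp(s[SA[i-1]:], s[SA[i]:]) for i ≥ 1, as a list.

rank | idx | suffix
   0 |   5 | aaaaabaabaab
   1 |   6 | aaaabaabaab
   2 |   7 | aaabaabaab
   3 |   0 | aaabbaaaaabaabaab
   4 |  14 | aab
   5 |  11 | aabaab
   6 |   8 | aabaabaab
   7 |   1 | aabbaaaaabaabaab
   8 |  15 | ab
   9 |  12 | abaab
  10 |   9 | abaabaab
  11 |   2 | abbaaaaabaabaab
  12 |  16 | b
  13 |   4 | baaaaabaabaab
  14 |  13 | baab
  15 |  10 | baabaab
  16 |   3 | bbaaaaabaabaab

SA = [5, 6, 7, 0, 14, 11, 8, 1, 15, 12, 9, 2, 16, 4, 13, 10, 3]
i: (SA[i-1],SA[i]) lcp shared
  1: (5,6) 4 'aaaa'
  2: (6,7) 3 'aaa'
  3: (7,0) 4 'aaab'
  4: (0,14) 2 'aa'
  5: (14,11) 3 'aab'
  6: (11,8) 6 'aabaab'
  7: (8,1) 3 'aab'
  8: (1,15) 1 'a'
  9: (15,12) 2 'ab'
  10: (12,9) 5 'abaab'
  11: (9,2) 2 'ab'
  12: (2,16) 0 ''
  13: (16,4) 1 'b'
  14: (4,13) 3 'baa'
  15: (13,10) 4 'baab'
  16: (10,3) 1 'b'

[0, 4, 3, 4, 2, 3, 6, 3, 1, 2, 5, 2, 0, 1, 3, 4, 1]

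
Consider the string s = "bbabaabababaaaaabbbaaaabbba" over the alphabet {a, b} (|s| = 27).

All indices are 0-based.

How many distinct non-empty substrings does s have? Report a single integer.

290

rank | idx | suffix
   0 |  26 | a
   1 |  11 | aaaaabbbaaaabbba
   2 |  19 | aaaabbba
   3 |  12 | aaaabbbaaaabbba
   4 |  20 | aaabbba
   5 |  13 | aaabbbaaaabbba
   6 |   4 | aabababaaaaabbbaaaabbba
   7 |  21 | aabbba
   8 |  14 | aabbbaaaabbba
   9 |   9 | abaaaaabbbaaaabbba
  10 |   2 | abaabababaaaaabbbaaaabbba
  11 |   7 | ababaaaaabbbaaaabbba
  12 |   5 | abababaaaaabbbaaaabbba
  13 |  22 | abbba
  14 |  15 | abbbaaaabbba
  15 |  25 | ba
  16 |  10 | baaaaabbbaaaabbba
  17 |  18 | baaaabbba
  18 |   3 | baabababaaaaabbbaaaabbba
  19 |   8 | babaaaaabbbaaaabbba
  20 |   1 | babaabababaaaaabbbaaaabbba
  21 |   6 | bababaaaaabbbaaaabbba
  22 |  24 | bba
  23 |  17 | bbaaaabbba
  24 |   0 | bbabaabababaaaaabbbaaaabbba
  25 |  23 | bbba
  26 |  16 | bbbaaaabbba

SA = [26, 11, 19, 12, 20, 13, 4, 21, 14, 9, 2, 7, 5, 22, 15, 25, 10, 18, 3, 8, 1, 6, 24, 17, 0, 23, 16]
[i] adj suffixes → lcp
  [1] 26/11 → 1 ('a')
  [2] 11/19 → 4 ('aaaa')
  [3] 19/12 → 8 ('aaaabbba')
  [4] 12/20 → 3 ('aaa')
  [5] 20/13 → 7 ('aaabbba')
  [6] 13/4 → 2 ('aa')
  [7] 4/21 → 3 ('aab')
  [8] 21/14 → 6 ('aabbba')
  [9] 14/9 → 1 ('a')
  [10] 9/2 → 4 ('abaa')
  [11] 2/7 → 3 ('aba')
  [12] 7/5 → 5 ('ababa')
  [13] 5/22 → 2 ('ab')
  [14] 22/15 → 5 ('abbba')
  [15] 15/25 → 0 ('')
  [16] 25/10 → 2 ('ba')
  [17] 10/18 → 5 ('baaaa')
  [18] 18/3 → 3 ('baa')
  [19] 3/8 → 2 ('ba')
  [20] 8/1 → 5 ('babaa')
  [21] 1/6 → 4 ('baba')
  [22] 6/24 → 1 ('b')
  [23] 24/17 → 3 ('bba')
  [24] 17/0 → 3 ('bba')
  [25] 0/23 → 2 ('bb')
  [26] 23/16 → 4 ('bbba')

n(n+1)/2 = 27·28/2 = 378
Σ LCP = 0 + 1 + 4 + 8 + 3 + 7 + 2 + 3 + 6 + 1 + 4 + 3 + 5 + 2 + 5 + 0 + 2 + 5 + 3 + 2 + 5 + 4 + 1 + 3 + 3 + 2 + 4 = 88
distinct = 378 − 88 = 290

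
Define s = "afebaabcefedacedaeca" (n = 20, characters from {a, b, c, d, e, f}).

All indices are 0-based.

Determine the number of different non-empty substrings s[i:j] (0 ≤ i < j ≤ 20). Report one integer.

rank→(start, suffix):
  0 → (19, 'a')
  1 → (4, 'aabcefedacedaeca')
  2 → (5, 'abcefedacedaeca')
  3 → (12, 'acedaeca')
  4 → (16, 'aeca')
  5 → (0, 'afebaabcefedacedaeca')
  6 → (3, 'baabcefedacedaeca')
  7 → (6, 'bcefedacedaeca')
  8 → (18, 'ca')
  9 → (13, 'cedaeca')
  10 → (7, 'cefedacedaeca')
  11 → (11, 'dacedaeca')
  12 → (15, 'daeca')
  13 → (2, 'ebaabcefedacedaeca')
  14 → (17, 'eca')
  15 → (10, 'edacedaeca')
  16 → (14, 'edaeca')
  17 → (8, 'efedacedaeca')
  18 → (1, 'febaabcefedacedaeca')
  19 → (9, 'fedacedaeca')

SA = [19, 4, 5, 12, 16, 0, 3, 6, 18, 13, 7, 11, 15, 2, 17, 10, 14, 8, 1, 9]
rank  pair      lcp
   1  s[19:],s[4:]  1  'a'
   2  s[4:],s[5:]  1  'a'
   3  s[5:],s[12:]  1  'a'
   4  s[12:],s[16:]  1  'a'
   5  s[16:],s[0:]  1  'a'
   6  s[0:],s[3:]  0  ''
   7  s[3:],s[6:]  1  'b'
   8  s[6:],s[18:]  0  ''
   9  s[18:],s[13:]  1  'c'
  10  s[13:],s[7:]  2  'ce'
  11  s[7:],s[11:]  0  ''
  12  s[11:],s[15:]  2  'da'
  13  s[15:],s[2:]  0  ''
  14  s[2:],s[17:]  1  'e'
  15  s[17:],s[10:]  1  'e'
  16  s[10:],s[14:]  3  'eda'
  17  s[14:],s[8:]  1  'e'
  18  s[8:],s[1:]  0  ''
  19  s[1:],s[9:]  2  'fe'

n(n+1)/2 = 20·21/2 = 210
Σ LCP = 0 + 1 + 1 + 1 + 1 + 1 + 0 + 1 + 0 + 1 + 2 + 0 + 2 + 0 + 1 + 1 + 3 + 1 + 0 + 2 = 19
distinct = 210 − 19 = 191

191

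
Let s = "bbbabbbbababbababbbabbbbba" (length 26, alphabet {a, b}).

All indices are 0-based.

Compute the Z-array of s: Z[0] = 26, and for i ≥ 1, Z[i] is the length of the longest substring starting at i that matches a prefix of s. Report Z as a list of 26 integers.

[26, 2, 1, 0, 3, 5, 2, 1, 0, 1, 0, 2, 1, 0, 1, 0, 8, 2, 1, 0, 3, 3, 4, 2, 1, 0]

Z[0]=26
i=1: fresh scan; Z[1]=2 extend→box=[1,3)
i=2: min(r-i=1, Z[1]=2)=1; Z[2]=1
i=3: fresh scan; Z[3]=0
i=4: fresh scan; Z[4]=3 extend→box=[4,7)
i=5: min(r-i=2, Z[1]=2)=2; Z[5]=5 extend→box=[5,10)
i=6: min(r-i=4, Z[1]=2)=2; Z[6]=2
i=7: min(r-i=3, Z[2]=1)=1; Z[7]=1
i=8: min(r-i=2, Z[3]=0)=0; Z[8]=0
i=9: min(r-i=1, Z[4]=3)=1; Z[9]=1
i=10: fresh scan; Z[10]=0
i=11: fresh scan; Z[11]=2 extend→box=[11,13)
i=12: min(r-i=1, Z[1]=2)=1; Z[12]=1
i=13: fresh scan; Z[13]=0
i=14: fresh scan; Z[14]=1 extend→box=[14,15)
i=15: fresh scan; Z[15]=0
i=16: fresh scan; Z[16]=8 extend→box=[16,24)
i=17: min(r-i=7, Z[1]=2)=2; Z[17]=2
i=18: min(r-i=6, Z[2]=1)=1; Z[18]=1
i=19: min(r-i=5, Z[3]=0)=0; Z[19]=0
i=20: min(r-i=4, Z[4]=3)=3; Z[20]=3
i=21: min(r-i=3, Z[5]=5)=3; Z[21]=3
i=22: min(r-i=2, Z[6]=2)=2; Z[22]=4 extend→box=[22,26)
i=23: min(r-i=3, Z[1]=2)=2; Z[23]=2
i=24: min(r-i=2, Z[2]=1)=1; Z[24]=1
i=25: min(r-i=1, Z[3]=0)=0; Z[25]=0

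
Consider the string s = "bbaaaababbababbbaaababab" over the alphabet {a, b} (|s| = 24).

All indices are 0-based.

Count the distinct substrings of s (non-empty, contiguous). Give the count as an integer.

rank | idx | suffix
   0 |   2 | aaaababbababbbaaababab
   1 |  16 | aaababab
   2 |   3 | aaababbababbbaaababab
   3 |  17 | aababab
   4 |   4 | aababbababbbaaababab
   5 |  22 | ab
   6 |  20 | abab
   7 |  18 | ababab
   8 |   5 | ababbababbbaaababab
   9 |  10 | ababbbaaababab
  10 |   7 | abbababbbaaababab
  11 |  12 | abbbaaababab
  12 |  23 | b
  13 |   1 | baaaababbababbbaaababab
  14 |  15 | baaababab
  15 |  21 | bab
  16 |  19 | babab
  17 |   9 | bababbbaaababab
  18 |   6 | babbababbbaaababab
  19 |  11 | babbbaaababab
  20 |   0 | bbaaaababbababbbaaababab
  21 |  14 | bbaaababab
  22 |   8 | bbababbbaaababab
  23 |  13 | bbbaaababab

SA = [2, 16, 3, 17, 4, 22, 20, 18, 5, 10, 7, 12, 23, 1, 15, 21, 19, 9, 6, 11, 0, 14, 8, 13]
i: (SA[i-1],SA[i]) lcp shared
  1: (2,16) 3 'aaa'
  2: (16,3) 6 'aaabab'
  3: (3,17) 2 'aa'
  4: (17,4) 5 'aabab'
  5: (4,22) 1 'a'
  6: (22,20) 2 'ab'
  7: (20,18) 4 'abab'
  8: (18,5) 4 'abab'
  9: (5,10) 5 'ababb'
  10: (10,7) 2 'ab'
  11: (7,12) 3 'abb'
  12: (12,23) 0 ''
  13: (23,1) 1 'b'
  14: (1,15) 4 'baaa'
  15: (15,21) 2 'ba'
  16: (21,19) 3 'bab'
  17: (19,9) 5 'babab'
  18: (9,6) 3 'bab'
  19: (6,11) 4 'babb'
  20: (11,0) 1 'b'
  21: (0,14) 5 'bbaaa'
  22: (14,8) 3 'bba'
  23: (8,13) 2 'bb'

n(n+1)/2 = 24·25/2 = 300
Σ LCP = 0 + 3 + 6 + 2 + 5 + 1 + 2 + 4 + 4 + 5 + 2 + 3 + 0 + 1 + 4 + 2 + 3 + 5 + 3 + 4 + 1 + 5 + 3 + 2 = 70
distinct = 300 − 70 = 230

230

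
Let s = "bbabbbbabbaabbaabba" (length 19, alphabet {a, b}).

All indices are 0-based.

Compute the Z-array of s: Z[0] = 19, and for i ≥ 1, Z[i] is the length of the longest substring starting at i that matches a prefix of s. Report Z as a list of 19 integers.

[19, 1, 0, 2, 2, 5, 1, 0, 3, 1, 0, 0, 3, 1, 0, 0, 3, 1, 0]

Z[0]=19
i=1: fresh scan; Z[1]=1 scan→box=[1,2)
i=2: fresh scan; Z[2]=0
i=3: fresh scan; Z[3]=2 scan→box=[3,5)
i=4: min(r-i=1, Z[1]=1)=1; Z[4]=2 scan→box=[4,6)
i=5: min(r-i=1, Z[1]=1)=1; Z[5]=5 scan→box=[5,10)
i=6: min(r-i=4, Z[1]=1)=1; Z[6]=1
i=7: min(r-i=3, Z[2]=0)=0; Z[7]=0
i=8: min(r-i=2, Z[3]=2)=2; Z[8]=3 scan→box=[8,11)
i=9: min(r-i=2, Z[1]=1)=1; Z[9]=1
i=10: min(r-i=1, Z[2]=0)=0; Z[10]=0
i=11: fresh scan; Z[11]=0
i=12: fresh scan; Z[12]=3 scan→box=[12,15)
i=13: min(r-i=2, Z[1]=1)=1; Z[13]=1
i=14: min(r-i=1, Z[2]=0)=0; Z[14]=0
i=15: fresh scan; Z[15]=0
i=16: fresh scan; Z[16]=3 scan→box=[16,19)
i=17: min(r-i=2, Z[1]=1)=1; Z[17]=1
i=18: min(r-i=1, Z[2]=0)=0; Z[18]=0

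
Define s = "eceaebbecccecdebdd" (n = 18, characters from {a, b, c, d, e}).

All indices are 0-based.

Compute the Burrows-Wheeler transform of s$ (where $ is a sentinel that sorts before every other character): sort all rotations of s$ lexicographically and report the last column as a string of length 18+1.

deeebeceecdbccadbc$

rank  rotation             last
    0  $eceaebbecccecdebdd  d
    1  aebbecccecdebdd$ece  e
    2  bbecccecdebdd$eceae  e
    3  bdd$eceaebbecccecde  e
    4  becccecdebdd$eceaeb  b
    5  cccecdebdd$eceaebbe  e
    6  ccecdebdd$eceaebbec  c
    7  cdebdd$eceaebbeccce  e
    8  ceaebbecccecdebdd$e  e
    9  cecdebdd$eceaebbecc  c
   10  d$eceaebbecccecdebd  d
   11  dd$eceaebbecccecdeb  b
   12  debdd$eceaebbecccec  c
   13  eaebbecccecdebdd$ec  c
   14  ebbecccecdebdd$ecea  a
   15  ebdd$eceaebbecccecd  d
   16  ecccecdebdd$eceaebb  b
   17  ecdebdd$eceaebbeccc  c
   18  eceaebbecccecdebdd$  $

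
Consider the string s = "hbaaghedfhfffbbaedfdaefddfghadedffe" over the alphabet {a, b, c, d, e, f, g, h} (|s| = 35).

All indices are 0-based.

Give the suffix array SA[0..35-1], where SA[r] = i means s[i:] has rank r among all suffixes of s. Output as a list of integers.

rank→(start, suffix):
  0 → (2, 'aaghedfhfffbbaedfdaefddfghadedffe')
  1 → (28, 'adedffe')
  2 → (15, 'aedfdaefddfghadedffe')
  3 → (20, 'aefddfghadedffe')
  4 → (3, 'aghedfhfffbbaedfdaefddfghadedffe')
  5 → (1, 'baaghedfhfffbbaedfdaefddfghadedffe')
  6 → (14, 'baedfdaefddfghadedffe')
  7 → (13, 'bbaedfdaefddfghadedffe')
  8 → (19, 'daefddfghadedffe')
  9 → (23, 'ddfghadedffe')
  10 → (29, 'dedffe')
  11 → (17, 'dfdaefddfghadedffe')
  12 → (31, 'dffe')
  13 → (24, 'dfghadedffe')
  14 → (7, 'dfhfffbbaedfdaefddfghadedffe')
  15 → (34, 'e')
  16 → (16, 'edfdaefddfghadedffe')
  17 → (30, 'edffe')
  18 → (6, 'edfhfffbbaedfdaefddfghadedffe')
  19 → (21, 'efddfghadedffe')
  20 → (12, 'fbbaedfdaefddfghadedffe')
  21 → (18, 'fdaefddfghadedffe')
  22 → (22, 'fddfghadedffe')
  23 → (33, 'fe')
  24 → (11, 'ffbbaedfdaefddfghadedffe')
  25 → (32, 'ffe')
  26 → (10, 'fffbbaedfdaefddfghadedffe')
  27 → (25, 'fghadedffe')
  28 → (8, 'fhfffbbaedfdaefddfghadedffe')
  29 → (26, 'ghadedffe')
  30 → (4, 'ghedfhfffbbaedfdaefddfghadedffe')
  31 → (27, 'hadedffe')
  32 → (0, 'hbaaghedfhfffbbaedfdaefddfghadedffe')
  33 → (5, 'hedfhfffbbaedfdaefddfghadedffe')
  34 → (9, 'hfffbbaedfdaefddfghadedffe')

[2, 28, 15, 20, 3, 1, 14, 13, 19, 23, 29, 17, 31, 24, 7, 34, 16, 30, 6, 21, 12, 18, 22, 33, 11, 32, 10, 25, 8, 26, 4, 27, 0, 5, 9]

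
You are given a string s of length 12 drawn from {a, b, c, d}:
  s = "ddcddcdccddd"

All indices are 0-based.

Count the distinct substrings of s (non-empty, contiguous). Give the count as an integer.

57

rank | idx | suffix
   0 |   7 | ccddd
   1 |   5 | cdccddd
   2 |   2 | cddcdccddd
   3 |   8 | cddd
   4 |  11 | d
   5 |   6 | dccddd
   6 |   4 | dcdccddd
   7 |   1 | dcddcdccddd
   8 |  10 | dd
   9 |   3 | ddcdccddd
  10 |   0 | ddcddcdccddd
  11 |   9 | ddd

SA = [7, 5, 2, 8, 11, 6, 4, 1, 10, 3, 0, 9]
rank  pair      lcp
   1  s[7:],s[5:]  1  'c'
   2  s[5:],s[2:]  2  'cd'
   3  s[2:],s[8:]  3  'cdd'
   4  s[8:],s[11:]  0  ''
   5  s[11:],s[6:]  1  'd'
   6  s[6:],s[4:]  2  'dc'
   7  s[4:],s[1:]  3  'dcd'
   8  s[1:],s[10:]  1  'd'
   9  s[10:],s[3:]  2  'dd'
  10  s[3:],s[0:]  4  'ddcd'
  11  s[0:],s[9:]  2  'dd'

n(n+1)/2 = 12·13/2 = 78
Σ LCP = 0 + 1 + 2 + 3 + 0 + 1 + 2 + 3 + 1 + 2 + 4 + 2 = 21
distinct = 78 − 21 = 57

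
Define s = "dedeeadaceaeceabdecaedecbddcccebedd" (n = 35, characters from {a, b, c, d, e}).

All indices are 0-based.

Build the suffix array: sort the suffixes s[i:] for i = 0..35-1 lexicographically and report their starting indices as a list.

[14, 7, 5, 10, 19, 24, 15, 31, 18, 23, 27, 28, 12, 8, 29, 34, 6, 26, 33, 25, 16, 21, 0, 2, 13, 4, 9, 30, 17, 22, 11, 32, 20, 1, 3]

rank→(start, suffix):
  0 → (14, 'abdecaedecbddcccebedd')
  1 → (7, 'aceaeceabdecaedecbddcccebedd')
  2 → (5, 'adaceaeceabdecaedecbddcccebedd')
  3 → (10, 'aeceabdecaedecbddcccebedd')
  4 → (19, 'aedecbddcccebedd')
  5 → (24, 'bddcccebedd')
  6 → (15, 'bdecaedecbddcccebedd')
  7 → (31, 'bedd')
  8 → (18, 'caedecbddcccebedd')
  9 → (23, 'cbddcccebedd')
  10 → (27, 'cccebedd')
  11 → (28, 'ccebedd')
  12 → (12, 'ceabdecaedecbddcccebedd')
  13 → (8, 'ceaeceabdecaedecbddcccebedd')
  14 → (29, 'cebedd')
  15 → (34, 'd')
  16 → (6, 'daceaeceabdecaedecbddcccebedd')
  17 → (26, 'dcccebedd')
  18 → (33, 'dd')
  19 → (25, 'ddcccebedd')
  20 → (16, 'decaedecbddcccebedd')
  21 → (21, 'decbddcccebedd')
  22 → (0, 'dedeeadaceaeceabdecaedecbddcccebedd')
  23 → (2, 'deeadaceaeceabdecaedecbddcccebedd')
  24 → (13, 'eabdecaedecbddcccebedd')
  25 → (4, 'eadaceaeceabdecaedecbddcccebedd')
  26 → (9, 'eaeceabdecaedecbddcccebedd')
  27 → (30, 'ebedd')
  28 → (17, 'ecaedecbddcccebedd')
  29 → (22, 'ecbddcccebedd')
  30 → (11, 'eceabdecaedecbddcccebedd')
  31 → (32, 'edd')
  32 → (20, 'edecbddcccebedd')
  33 → (1, 'edeeadaceaeceabdecaedecbddcccebedd')
  34 → (3, 'eeadaceaeceabdecaedecbddcccebedd')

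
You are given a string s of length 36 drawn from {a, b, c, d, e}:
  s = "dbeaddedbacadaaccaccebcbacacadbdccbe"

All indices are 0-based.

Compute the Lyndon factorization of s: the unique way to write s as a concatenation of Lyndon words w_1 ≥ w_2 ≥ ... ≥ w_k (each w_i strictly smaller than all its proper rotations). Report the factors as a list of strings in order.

["d", "be", "addedb", "acad", "aaccaccebcbacacadbdccbe"]

emit factor 1: 'd' (i=0, period=1)
emit factor 2: 'be' (i=1, period=2)
emit factor 3: 'addedb' (i=3, period=6)
emit factor 4: 'acad' (i=9, period=4)
emit factor 5: 'aaccaccebcbacacadbdccbe' (i=13, period=23)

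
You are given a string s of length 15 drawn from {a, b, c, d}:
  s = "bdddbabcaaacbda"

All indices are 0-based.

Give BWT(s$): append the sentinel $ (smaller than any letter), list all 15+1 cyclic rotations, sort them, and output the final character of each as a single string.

adcabadac$babddb

rank  rotation          last
    0  $bdddbabcaaacbda  a
    1  a$bdddbabcaaacbd  d
    2  aaacbda$bdddbabc  c
    3  aacbda$bdddbabca  a
    4  abcaaacbda$bdddb  b
    5  acbda$bdddbabcaa  a
    6  babcaaacbda$bddd  d
    7  bcaaacbda$bdddba  a
    8  bda$bdddbabcaaac  c
    9  bdddbabcaaacbda$  $
   10  caaacbda$bdddbab  b
   11  cbda$bdddbabcaaa  a
   12  da$bdddbabcaaacb  b
   13  dbabcaaacbda$bdd  d
   14  ddbabcaaacbda$bd  d
   15  dddbabcaaacbda$b  b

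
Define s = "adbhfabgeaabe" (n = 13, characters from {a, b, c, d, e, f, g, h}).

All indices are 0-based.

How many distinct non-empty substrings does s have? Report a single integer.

sorted suffixes:
  #0 SA[0]=9  'aabe'
  #1 SA[1]=10  'abe'
  #2 SA[2]=5  'abgeaabe'
  #3 SA[3]=0  'adbhfabgeaabe'
  #4 SA[4]=11  'be'
  #5 SA[5]=6  'bgeaabe'
  #6 SA[6]=2  'bhfabgeaabe'
  #7 SA[7]=1  'dbhfabgeaabe'
  #8 SA[8]=12  'e'
  #9 SA[9]=8  'eaabe'
  #10 SA[10]=4  'fabgeaabe'
  #11 SA[11]=7  'geaabe'
  #12 SA[12]=3  'hfabgeaabe'

SA = [9, 10, 5, 0, 11, 6, 2, 1, 12, 8, 4, 7, 3]
rank  pair      lcp
   1  s[9:],s[10:]  1  'a'
   2  s[10:],s[5:]  2  'ab'
   3  s[5:],s[0:]  1  'a'
   4  s[0:],s[11:]  0  ''
   5  s[11:],s[6:]  1  'b'
   6  s[6:],s[2:]  1  'b'
   7  s[2:],s[1:]  0  ''
   8  s[1:],s[12:]  0  ''
   9  s[12:],s[8:]  1  'e'
  10  s[8:],s[4:]  0  ''
  11  s[4:],s[7:]  0  ''
  12  s[7:],s[3:]  0  ''

n(n+1)/2 = 13·14/2 = 91
Σ LCP = 0 + 1 + 2 + 1 + 0 + 1 + 1 + 0 + 0 + 1 + 0 + 0 + 0 = 7
distinct = 91 − 7 = 84

84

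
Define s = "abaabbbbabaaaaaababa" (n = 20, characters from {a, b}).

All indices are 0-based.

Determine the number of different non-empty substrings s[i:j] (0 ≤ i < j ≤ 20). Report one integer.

rank→(start, suffix):
  0 → (19, 'a')
  1 → (10, 'aaaaaababa')
  2 → (11, 'aaaaababa')
  3 → (12, 'aaaababa')
  4 → (13, 'aaababa')
  5 → (14, 'aababa')
  6 → (2, 'aabbbbabaaaaaababa')
  7 → (17, 'aba')
  8 → (8, 'abaaaaaababa')
  9 → (0, 'abaabbbbabaaaaaababa')
  10 → (15, 'ababa')
  11 → (3, 'abbbbabaaaaaababa')
  12 → (18, 'ba')
  13 → (9, 'baaaaaababa')
  14 → (1, 'baabbbbabaaaaaababa')
  15 → (16, 'baba')
  16 → (7, 'babaaaaaababa')
  17 → (6, 'bbabaaaaaababa')
  18 → (5, 'bbbabaaaaaababa')
  19 → (4, 'bbbbabaaaaaababa')

SA = [19, 10, 11, 12, 13, 14, 2, 17, 8, 0, 15, 3, 18, 9, 1, 16, 7, 6, 5, 4]
[i] adj suffixes → lcp
  [1] 19/10 → 1 ('a')
  [2] 10/11 → 5 ('aaaaa')
  [3] 11/12 → 4 ('aaaa')
  [4] 12/13 → 3 ('aaa')
  [5] 13/14 → 2 ('aa')
  [6] 14/2 → 3 ('aab')
  [7] 2/17 → 1 ('a')
  [8] 17/8 → 3 ('aba')
  [9] 8/0 → 4 ('abaa')
  [10] 0/15 → 3 ('aba')
  [11] 15/3 → 2 ('ab')
  [12] 3/18 → 0 ('')
  [13] 18/9 → 2 ('ba')
  [14] 9/1 → 3 ('baa')
  [15] 1/16 → 2 ('ba')
  [16] 16/7 → 4 ('baba')
  [17] 7/6 → 1 ('b')
  [18] 6/5 → 2 ('bb')
  [19] 5/4 → 3 ('bbb')

n(n+1)/2 = 20·21/2 = 210
Σ LCP = 0 + 1 + 5 + 4 + 3 + 2 + 3 + 1 + 3 + 4 + 3 + 2 + 0 + 2 + 3 + 2 + 4 + 1 + 2 + 3 = 48
distinct = 210 − 48 = 162

162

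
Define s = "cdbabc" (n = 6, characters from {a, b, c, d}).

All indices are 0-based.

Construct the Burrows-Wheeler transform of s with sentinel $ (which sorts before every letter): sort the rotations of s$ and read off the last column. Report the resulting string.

rank  rotation last
    0  $cdbabc  c
    1  abc$cdb  b
    2  babc$cd  d
    3  bc$cdba  a
    4  c$cdbab  b
    5  cdbabc$  $
    6  dbabc$c  c

cbdab$c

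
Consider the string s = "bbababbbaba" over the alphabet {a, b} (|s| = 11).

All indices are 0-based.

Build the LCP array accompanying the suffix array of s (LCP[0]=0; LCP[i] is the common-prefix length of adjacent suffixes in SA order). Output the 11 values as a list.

[0, 1, 3, 2, 0, 2, 4, 3, 1, 5, 2]

rank→(start, suffix):
  0 → (10, 'a')
  1 → (8, 'aba')
  2 → (2, 'ababbbaba')
  3 → (4, 'abbbaba')
  4 → (9, 'ba')
  5 → (7, 'baba')
  6 → (1, 'bababbbaba')
  7 → (3, 'babbbaba')
  8 → (6, 'bbaba')
  9 → (0, 'bbababbbaba')
  10 → (5, 'bbbaba')

SA = [10, 8, 2, 4, 9, 7, 1, 3, 6, 0, 5]
i: (SA[i-1],SA[i]) lcp shared
  1: (10,8) 1 'a'
  2: (8,2) 3 'aba'
  3: (2,4) 2 'ab'
  4: (4,9) 0 ''
  5: (9,7) 2 'ba'
  6: (7,1) 4 'baba'
  7: (1,3) 3 'bab'
  8: (3,6) 1 'b'
  9: (6,0) 5 'bbaba'
  10: (0,5) 2 'bb'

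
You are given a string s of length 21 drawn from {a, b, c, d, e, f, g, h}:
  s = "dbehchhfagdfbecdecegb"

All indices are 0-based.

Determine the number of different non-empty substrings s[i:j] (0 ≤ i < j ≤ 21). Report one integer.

216

rank | idx | suffix
   0 |   8 | agdfbecdecegb
   1 |  20 | b
   2 |  12 | becdecegb
   3 |   1 | behchhfagdfbecdecegb
   4 |  14 | cdecegb
   5 |  17 | cegb
   6 |   4 | chhfagdfbecdecegb
   7 |   0 | dbehchhfagdfbecdecegb
   8 |  15 | decegb
   9 |  10 | dfbecdecegb
  10 |  13 | ecdecegb
  11 |  16 | ecegb
  12 |  18 | egb
  13 |   2 | ehchhfagdfbecdecegb
  14 |   7 | fagdfbecdecegb
  15 |  11 | fbecdecegb
  16 |  19 | gb
  17 |   9 | gdfbecdecegb
  18 |   3 | hchhfagdfbecdecegb
  19 |   6 | hfagdfbecdecegb
  20 |   5 | hhfagdfbecdecegb

SA = [8, 20, 12, 1, 14, 17, 4, 0, 15, 10, 13, 16, 18, 2, 7, 11, 19, 9, 3, 6, 5]
[i] adj suffixes → lcp
  [1] 8/20 → 0 ('')
  [2] 20/12 → 1 ('b')
  [3] 12/1 → 2 ('be')
  [4] 1/14 → 0 ('')
  [5] 14/17 → 1 ('c')
  [6] 17/4 → 1 ('c')
  [7] 4/0 → 0 ('')
  [8] 0/15 → 1 ('d')
  [9] 15/10 → 1 ('d')
  [10] 10/13 → 0 ('')
  [11] 13/16 → 2 ('ec')
  [12] 16/18 → 1 ('e')
  [13] 18/2 → 1 ('e')
  [14] 2/7 → 0 ('')
  [15] 7/11 → 1 ('f')
  [16] 11/19 → 0 ('')
  [17] 19/9 → 1 ('g')
  [18] 9/3 → 0 ('')
  [19] 3/6 → 1 ('h')
  [20] 6/5 → 1 ('h')

n(n+1)/2 = 21·22/2 = 231
Σ LCP = 0 + 0 + 1 + 2 + 0 + 1 + 1 + 0 + 1 + 1 + 0 + 2 + 1 + 1 + 0 + 1 + 0 + 1 + 0 + 1 + 1 = 15
distinct = 231 − 15 = 216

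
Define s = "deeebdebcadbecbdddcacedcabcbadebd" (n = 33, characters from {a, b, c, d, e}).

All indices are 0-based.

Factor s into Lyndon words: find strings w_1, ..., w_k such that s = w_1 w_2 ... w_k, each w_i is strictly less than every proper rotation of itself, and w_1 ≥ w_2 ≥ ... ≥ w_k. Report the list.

["deee", "bde", "bc", "adbecbdddc", "acedc", "abcbadebd"]

emit factor 1: 'deee' (i=0, period=4)
emit factor 2: 'bde' (i=4, period=3)
emit factor 3: 'bc' (i=7, period=2)
emit factor 4: 'adbecbdddc' (i=9, period=10)
emit factor 5: 'acedc' (i=19, period=5)
emit factor 6: 'abcbadebd' (i=24, period=9)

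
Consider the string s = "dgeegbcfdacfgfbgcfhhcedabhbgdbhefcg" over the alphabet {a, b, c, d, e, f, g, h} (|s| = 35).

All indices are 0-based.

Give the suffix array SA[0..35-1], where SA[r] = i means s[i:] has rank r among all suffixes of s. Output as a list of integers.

sorted suffixes:
  #0 SA[0]=23  'abhbgdbhefcg'
  #1 SA[1]=9  'acfgfbgcfhhcedabhbgdbhefcg'
  #2 SA[2]=5  'bcfdacfgfbgcfhhcedabhbgdbhefcg'
  #3 SA[3]=14  'bgcfhhcedabhbgdbhefcg'
  #4 SA[4]=26  'bgdbhefcg'
  #5 SA[5]=24  'bhbgdbhefcg'
  #6 SA[6]=29  'bhefcg'
  #7 SA[7]=20  'cedabhbgdbhefcg'
  #8 SA[8]=6  'cfdacfgfbgcfhhcedabhbgdbhefcg'
  #9 SA[9]=10  'cfgfbgcfhhcedabhbgdbhefcg'
  #10 SA[10]=16  'cfhhcedabhbgdbhefcg'
  #11 SA[11]=33  'cg'
  #12 SA[12]=22  'dabhbgdbhefcg'
  #13 SA[13]=8  'dacfgfbgcfhhcedabhbgdbhefcg'
  #14 SA[14]=28  'dbhefcg'
  #15 SA[15]=0  'dgeegbcfdacfgfbgcfhhcedabhbgdbhefcg'
  #16 SA[16]=21  'edabhbgdbhefcg'
  #17 SA[17]=2  'eegbcfdacfgfbgcfhhcedabhbgdbhefcg'
  #18 SA[18]=31  'efcg'
  #19 SA[19]=3  'egbcfdacfgfbgcfhhcedabhbgdbhefcg'
  #20 SA[20]=13  'fbgcfhhcedabhbgdbhefcg'
  #21 SA[21]=32  'fcg'
  #22 SA[22]=7  'fdacfgfbgcfhhcedabhbgdbhefcg'
  #23 SA[23]=11  'fgfbgcfhhcedabhbgdbhefcg'
  #24 SA[24]=17  'fhhcedabhbgdbhefcg'
  #25 SA[25]=34  'g'
  #26 SA[26]=4  'gbcfdacfgfbgcfhhcedabhbgdbhefcg'
  #27 SA[27]=15  'gcfhhcedabhbgdbhefcg'
  #28 SA[28]=27  'gdbhefcg'
  #29 SA[29]=1  'geegbcfdacfgfbgcfhhcedabhbgdbhefcg'
  #30 SA[30]=12  'gfbgcfhhcedabhbgdbhefcg'
  #31 SA[31]=25  'hbgdbhefcg'
  #32 SA[32]=19  'hcedabhbgdbhefcg'
  #33 SA[33]=30  'hefcg'
  #34 SA[34]=18  'hhcedabhbgdbhefcg'

[23, 9, 5, 14, 26, 24, 29, 20, 6, 10, 16, 33, 22, 8, 28, 0, 21, 2, 31, 3, 13, 32, 7, 11, 17, 34, 4, 15, 27, 1, 12, 25, 19, 30, 18]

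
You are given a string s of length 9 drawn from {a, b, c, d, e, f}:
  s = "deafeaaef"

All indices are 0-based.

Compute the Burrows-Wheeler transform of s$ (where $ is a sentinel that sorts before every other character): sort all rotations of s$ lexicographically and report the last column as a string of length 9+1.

rank  rotation    last
    0  $deafeaaef  f
    1  aaef$deafe  e
    2  aef$deafea  a
    3  afeaaef$de  e
    4  deafeaaef$  $
    5  eaaef$deaf  f
    6  eafeaaef$d  d
    7  ef$deafeaa  a
    8  f$deafeaae  e
    9  feaaef$dea  a

feae$fdaea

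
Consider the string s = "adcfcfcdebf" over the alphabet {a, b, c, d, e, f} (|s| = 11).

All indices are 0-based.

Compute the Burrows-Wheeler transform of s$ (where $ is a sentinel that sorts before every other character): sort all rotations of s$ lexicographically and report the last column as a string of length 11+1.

f$effdacdbcc

rank  rotation      last
    0  $adcfcfcdebf  f
    1  adcfcfcdebf$  $
    2  bf$adcfcfcde  e
    3  cdebf$adcfcf  f
    4  cfcdebf$adcf  f
    5  cfcfcdebf$ad  d
    6  dcfcfcdebf$a  a
    7  debf$adcfcfc  c
    8  ebf$adcfcfcd  d
    9  f$adcfcfcdeb  b
   10  fcdebf$adcfc  c
   11  fcfcdebf$adc  c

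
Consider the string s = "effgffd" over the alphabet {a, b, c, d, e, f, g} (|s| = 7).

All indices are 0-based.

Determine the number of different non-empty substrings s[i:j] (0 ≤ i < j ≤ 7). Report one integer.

24

rank | idx | suffix
   0 |   6 | d
   1 |   0 | effgffd
   2 |   5 | fd
   3 |   4 | ffd
   4 |   1 | ffgffd
   5 |   2 | fgffd
   6 |   3 | gffd

SA = [6, 0, 5, 4, 1, 2, 3]
[i] adj suffixes → lcp
  [1] 6/0 → 0 ('')
  [2] 0/5 → 0 ('')
  [3] 5/4 → 1 ('f')
  [4] 4/1 → 2 ('ff')
  [5] 1/2 → 1 ('f')
  [6] 2/3 → 0 ('')

n(n+1)/2 = 7·8/2 = 28
Σ LCP = 0 + 0 + 0 + 1 + 2 + 1 + 0 = 4
distinct = 28 − 4 = 24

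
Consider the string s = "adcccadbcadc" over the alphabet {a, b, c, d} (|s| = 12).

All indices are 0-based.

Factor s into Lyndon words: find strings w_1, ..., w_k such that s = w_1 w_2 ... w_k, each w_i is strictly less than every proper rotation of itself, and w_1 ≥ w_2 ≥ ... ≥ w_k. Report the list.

["adccc", "adbcadc"]

emit factor 1: 'adccc' (i=0, period=5)
emit factor 2: 'adbcadc' (i=5, period=7)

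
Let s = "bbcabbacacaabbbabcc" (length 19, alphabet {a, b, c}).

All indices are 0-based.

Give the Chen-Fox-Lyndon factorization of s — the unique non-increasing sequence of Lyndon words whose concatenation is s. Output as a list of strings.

["bbc", "abbacac", "aabbbabcc"]

emit factor 1: 'bbc' (i=0, period=3)
emit factor 2: 'abbacac' (i=3, period=7)
emit factor 3: 'aabbbabcc' (i=10, period=9)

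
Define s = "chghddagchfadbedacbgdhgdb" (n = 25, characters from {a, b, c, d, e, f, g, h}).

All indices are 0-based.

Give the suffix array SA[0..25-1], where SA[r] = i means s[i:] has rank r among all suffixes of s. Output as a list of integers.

[16, 11, 6, 24, 13, 18, 17, 8, 0, 15, 5, 23, 12, 4, 20, 14, 10, 7, 22, 19, 2, 3, 9, 21, 1]

rank→(start, suffix):
  0 → (16, 'acbgdhgdb')
  1 → (11, 'adbedacbgdhgdb')
  2 → (6, 'agchfadbedacbgdhgdb')
  3 → (24, 'b')
  4 → (13, 'bedacbgdhgdb')
  5 → (18, 'bgdhgdb')
  6 → (17, 'cbgdhgdb')
  7 → (8, 'chfadbedacbgdhgdb')
  8 → (0, 'chghddagchfadbedacbgdhgdb')
  9 → (15, 'dacbgdhgdb')
  10 → (5, 'dagchfadbedacbgdhgdb')
  11 → (23, 'db')
  12 → (12, 'dbedacbgdhgdb')
  13 → (4, 'ddagchfadbedacbgdhgdb')
  14 → (20, 'dhgdb')
  15 → (14, 'edacbgdhgdb')
  16 → (10, 'fadbedacbgdhgdb')
  17 → (7, 'gchfadbedacbgdhgdb')
  18 → (22, 'gdb')
  19 → (19, 'gdhgdb')
  20 → (2, 'ghddagchfadbedacbgdhgdb')
  21 → (3, 'hddagchfadbedacbgdhgdb')
  22 → (9, 'hfadbedacbgdhgdb')
  23 → (21, 'hgdb')
  24 → (1, 'hghddagchfadbedacbgdhgdb')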